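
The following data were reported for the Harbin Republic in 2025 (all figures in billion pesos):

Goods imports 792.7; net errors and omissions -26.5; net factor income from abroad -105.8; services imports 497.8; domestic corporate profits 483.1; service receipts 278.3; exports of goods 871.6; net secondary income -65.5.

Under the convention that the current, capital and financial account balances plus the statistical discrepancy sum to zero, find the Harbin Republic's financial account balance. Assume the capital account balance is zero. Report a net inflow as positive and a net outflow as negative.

Goods balance = 871.6 - 792.7 = 78.9
Services balance = 278.3 - 497.8 = -219.5
Trade balance (goods + services) = 78.9 + (-219.5) = -140.6
Net primary income = -105.8
Net secondary income = -65.5
Current account = -140.6 + (-105.8) + (-65.5) = -311.9
Financial account = -(-311.9 + (-26.5)) = 338.4

338.4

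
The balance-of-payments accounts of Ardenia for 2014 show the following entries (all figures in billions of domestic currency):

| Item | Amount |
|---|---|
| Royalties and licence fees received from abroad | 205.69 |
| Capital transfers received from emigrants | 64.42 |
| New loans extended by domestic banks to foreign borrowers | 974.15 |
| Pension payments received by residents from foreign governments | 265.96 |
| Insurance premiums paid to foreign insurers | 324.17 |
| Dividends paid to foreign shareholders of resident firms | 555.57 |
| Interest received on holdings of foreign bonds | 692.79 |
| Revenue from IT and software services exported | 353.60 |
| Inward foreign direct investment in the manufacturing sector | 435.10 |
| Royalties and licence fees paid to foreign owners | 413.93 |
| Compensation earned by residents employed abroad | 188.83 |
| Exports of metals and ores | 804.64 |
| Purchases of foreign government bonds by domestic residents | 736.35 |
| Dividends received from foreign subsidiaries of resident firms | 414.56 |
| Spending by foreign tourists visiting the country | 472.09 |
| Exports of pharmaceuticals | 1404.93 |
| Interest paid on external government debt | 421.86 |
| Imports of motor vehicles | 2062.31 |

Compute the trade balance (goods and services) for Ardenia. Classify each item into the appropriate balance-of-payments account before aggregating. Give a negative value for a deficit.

440.54

Goods: 1404.93 - 2062.31 + 804.64 = 147.26
Services: 353.60 + 472.09 - 324.17 - 413.93 + 205.69 = 293.28
Trade balance = 147.26 + 293.28 = 440.54
(Excluded from the trade balance — capital account: capital transfers received from emigrants 64.42; financial account: new loans extended by domestic banks to foreign borrowers 974.15, inward foreign direct investment in the manufacturing sector 435.10, purchases of foreign government bonds by domestic residents 736.35; secondary income: pension payments received by residents from foreign governments 265.96; primary income: dividends paid to foreign shareholders of resident firms 555.57, interest received on holdings of foreign bonds 692.79, compensation earned by residents employed abroad 188.83, dividends received from foreign subsidiaries of resident firms 414.56, interest paid on external government debt 421.86.)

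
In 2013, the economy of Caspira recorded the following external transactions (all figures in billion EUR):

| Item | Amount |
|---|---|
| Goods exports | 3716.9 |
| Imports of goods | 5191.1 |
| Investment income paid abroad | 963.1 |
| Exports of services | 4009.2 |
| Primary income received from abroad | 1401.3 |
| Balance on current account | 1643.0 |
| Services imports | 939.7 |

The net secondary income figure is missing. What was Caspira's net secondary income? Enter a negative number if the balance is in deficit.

-390.5

Current account = goods balance + services balance + net primary income + net secondary income
Sum of the known components = 2033.5
Net secondary income = CA - (known components) = 1643.0 - 2033.5 = -390.5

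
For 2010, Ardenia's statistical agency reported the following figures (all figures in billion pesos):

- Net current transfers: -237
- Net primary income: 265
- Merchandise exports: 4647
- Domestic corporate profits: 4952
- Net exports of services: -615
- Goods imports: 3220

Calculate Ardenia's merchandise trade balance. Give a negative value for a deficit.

Goods balance = 4647 - 3220 = 1427

1427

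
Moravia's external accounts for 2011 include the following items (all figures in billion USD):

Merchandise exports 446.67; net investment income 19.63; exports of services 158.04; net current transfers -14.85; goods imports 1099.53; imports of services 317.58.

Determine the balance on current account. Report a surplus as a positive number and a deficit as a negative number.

Goods balance = 446.67 - 1099.53 = -652.86
Services balance = 158.04 - 317.58 = -159.54
Trade balance (goods + services) = -652.86 + (-159.54) = -812.40
Net primary income = 19.63
Net secondary income = -14.85
Current account = -812.40 + 19.63 + (-14.85) = -807.62

-807.62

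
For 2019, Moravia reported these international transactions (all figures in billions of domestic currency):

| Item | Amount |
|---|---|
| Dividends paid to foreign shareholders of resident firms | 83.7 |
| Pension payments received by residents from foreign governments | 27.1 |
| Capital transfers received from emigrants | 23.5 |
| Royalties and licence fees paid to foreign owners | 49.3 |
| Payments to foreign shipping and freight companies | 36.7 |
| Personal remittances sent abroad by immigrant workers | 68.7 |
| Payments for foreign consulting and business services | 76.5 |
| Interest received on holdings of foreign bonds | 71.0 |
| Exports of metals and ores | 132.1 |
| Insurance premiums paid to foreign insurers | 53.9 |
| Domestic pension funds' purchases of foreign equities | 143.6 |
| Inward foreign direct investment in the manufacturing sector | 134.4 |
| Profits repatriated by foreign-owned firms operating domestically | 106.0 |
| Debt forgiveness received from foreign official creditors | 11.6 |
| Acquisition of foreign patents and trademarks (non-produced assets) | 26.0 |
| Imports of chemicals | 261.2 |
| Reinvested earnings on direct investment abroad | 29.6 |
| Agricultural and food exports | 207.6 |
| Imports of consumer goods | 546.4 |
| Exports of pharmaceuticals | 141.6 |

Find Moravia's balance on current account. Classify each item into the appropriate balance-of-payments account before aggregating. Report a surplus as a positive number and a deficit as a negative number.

Goods: -546.4 + 132.1 + 141.6 - 261.2 + 207.6 = -326.3
Services: -53.9 - 49.3 - 76.5 - 36.7 = -216.4
Primary income: 71.0 - 83.7 - 106.0 + 29.6 = -89.1
Secondary income: -68.7 + 27.1 = -41.6
Current account = (-326.3) + (-216.4) + (-89.1) + (-41.6) = -673.4
(Excluded from the current account — capital account: capital transfers received from emigrants 23.5, debt forgiveness received from foreign official creditors 11.6, acquisition of foreign patents and trademarks (non-produced assets) 26.0; financial account: domestic pension funds' purchases of foreign equities 143.6, inward foreign direct investment in the manufacturing sector 134.4.)

-673.4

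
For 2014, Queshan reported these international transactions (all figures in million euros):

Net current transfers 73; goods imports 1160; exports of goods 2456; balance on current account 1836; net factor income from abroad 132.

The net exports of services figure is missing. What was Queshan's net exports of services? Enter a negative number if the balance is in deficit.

335

Current account = goods balance + services balance + net primary income + net secondary income
Sum of the known components = 1501
Net exports of services = CA - (known components) = 1836 - 1501 = 335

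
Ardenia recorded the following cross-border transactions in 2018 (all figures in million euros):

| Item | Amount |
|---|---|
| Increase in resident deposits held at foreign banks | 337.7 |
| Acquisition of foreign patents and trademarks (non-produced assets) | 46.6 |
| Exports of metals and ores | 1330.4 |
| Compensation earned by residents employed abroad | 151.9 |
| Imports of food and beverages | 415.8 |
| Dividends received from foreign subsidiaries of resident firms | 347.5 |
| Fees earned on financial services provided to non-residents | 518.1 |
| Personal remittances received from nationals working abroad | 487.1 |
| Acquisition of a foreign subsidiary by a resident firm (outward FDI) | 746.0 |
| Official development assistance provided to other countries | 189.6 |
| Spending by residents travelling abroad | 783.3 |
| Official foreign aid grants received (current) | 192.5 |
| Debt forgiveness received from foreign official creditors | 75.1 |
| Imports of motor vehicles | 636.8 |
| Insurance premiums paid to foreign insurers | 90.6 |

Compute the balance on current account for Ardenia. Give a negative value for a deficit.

911.4

Goods: -636.8 + 1330.4 - 415.8 = 277.8
Services: -783.3 + 518.1 - 90.6 = -355.8
Primary income: 347.5 + 151.9 = 499.4
Secondary income: -189.6 + 487.1 + 192.5 = 490.0
Current account = 277.8 + (-355.8) + 499.4 + 490.0 = 911.4
(Excluded from the current account — financial account: increase in resident deposits held at foreign banks 337.7, acquisition of a foreign subsidiary by a resident firm (outward FDI) 746.0; capital account: acquisition of foreign patents and trademarks (non-produced assets) 46.6, debt forgiveness received from foreign official creditors 75.1.)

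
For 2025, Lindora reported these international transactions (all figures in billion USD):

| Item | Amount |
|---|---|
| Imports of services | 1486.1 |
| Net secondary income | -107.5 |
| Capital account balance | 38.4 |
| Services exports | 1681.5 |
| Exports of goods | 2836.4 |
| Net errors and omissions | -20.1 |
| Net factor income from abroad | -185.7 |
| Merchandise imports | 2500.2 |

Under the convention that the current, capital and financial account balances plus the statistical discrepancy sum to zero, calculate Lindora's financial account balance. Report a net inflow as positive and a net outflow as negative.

Goods balance = 2836.4 - 2500.2 = 336.2
Services balance = 1681.5 - 1486.1 = 195.4
Trade balance (goods + services) = 336.2 + 195.4 = 531.6
Net primary income = -185.7
Net secondary income = -107.5
Current account = 531.6 + (-185.7) + (-107.5) = 238.4
Financial account = -(238.4 + 38.4 + (-20.1)) = -256.7

-256.7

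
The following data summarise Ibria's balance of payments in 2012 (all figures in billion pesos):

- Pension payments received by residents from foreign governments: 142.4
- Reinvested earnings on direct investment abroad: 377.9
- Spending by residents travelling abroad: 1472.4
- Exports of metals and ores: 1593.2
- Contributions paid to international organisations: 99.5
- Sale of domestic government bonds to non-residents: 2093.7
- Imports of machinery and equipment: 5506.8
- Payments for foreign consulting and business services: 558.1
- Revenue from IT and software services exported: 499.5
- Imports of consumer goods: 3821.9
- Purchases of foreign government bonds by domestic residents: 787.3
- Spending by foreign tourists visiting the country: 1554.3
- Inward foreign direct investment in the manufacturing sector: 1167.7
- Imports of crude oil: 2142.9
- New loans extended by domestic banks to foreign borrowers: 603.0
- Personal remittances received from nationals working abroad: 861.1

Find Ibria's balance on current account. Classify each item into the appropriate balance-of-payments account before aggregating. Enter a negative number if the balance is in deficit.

Goods: -2142.9 - 5506.8 - 3821.9 + 1593.2 = -9878.4
Services: 1554.3 - 1472.4 + 499.5 - 558.1 = 23.3
Primary income: 377.9
Secondary income: -99.5 + 861.1 + 142.4 = 904.0
Current account = (-9878.4) + 23.3 + 377.9 + 904.0 = -8573.2
(Excluded from the current account — financial account: sale of domestic government bonds to non-residents 2093.7, purchases of foreign government bonds by domestic residents 787.3, inward foreign direct investment in the manufacturing sector 1167.7, new loans extended by domestic banks to foreign borrowers 603.0.)

-8573.2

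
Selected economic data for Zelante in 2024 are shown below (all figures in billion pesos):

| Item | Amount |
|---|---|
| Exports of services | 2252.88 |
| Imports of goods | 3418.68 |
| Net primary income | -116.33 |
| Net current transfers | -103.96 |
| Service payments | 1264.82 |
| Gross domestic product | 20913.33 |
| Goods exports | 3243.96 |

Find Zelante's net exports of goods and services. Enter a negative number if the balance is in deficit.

813.34

Goods balance = 3243.96 - 3418.68 = -174.72
Services balance = 2252.88 - 1264.82 = 988.06
Trade balance (goods + services) = -174.72 + 988.06 = 813.34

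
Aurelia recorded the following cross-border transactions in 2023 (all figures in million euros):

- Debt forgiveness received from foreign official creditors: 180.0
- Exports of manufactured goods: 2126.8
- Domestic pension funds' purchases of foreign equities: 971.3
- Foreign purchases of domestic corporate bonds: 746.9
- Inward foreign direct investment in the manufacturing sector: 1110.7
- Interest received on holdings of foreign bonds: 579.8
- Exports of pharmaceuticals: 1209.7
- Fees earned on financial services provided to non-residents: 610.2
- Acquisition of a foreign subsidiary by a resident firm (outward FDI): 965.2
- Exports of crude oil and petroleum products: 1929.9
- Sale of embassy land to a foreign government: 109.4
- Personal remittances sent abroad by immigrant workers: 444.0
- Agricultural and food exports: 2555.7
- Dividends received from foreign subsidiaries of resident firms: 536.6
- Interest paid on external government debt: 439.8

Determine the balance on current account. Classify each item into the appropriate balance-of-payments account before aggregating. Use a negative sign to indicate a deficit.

8664.9

Goods: 2126.8 + 1209.7 + 2555.7 + 1929.9 = 7822.1
Services: 610.2
Primary income: -439.8 + 536.6 + 579.8 = 676.6
Secondary income: -444.0
Current account = 7822.1 + 610.2 + 676.6 + (-444.0) = 8664.9
(Excluded from the current account — capital account: debt forgiveness received from foreign official creditors 180.0, sale of embassy land to a foreign government 109.4; financial account: domestic pension funds' purchases of foreign equities 971.3, foreign purchases of domestic corporate bonds 746.9, inward foreign direct investment in the manufacturing sector 1110.7, acquisition of a foreign subsidiary by a resident firm (outward FDI) 965.2.)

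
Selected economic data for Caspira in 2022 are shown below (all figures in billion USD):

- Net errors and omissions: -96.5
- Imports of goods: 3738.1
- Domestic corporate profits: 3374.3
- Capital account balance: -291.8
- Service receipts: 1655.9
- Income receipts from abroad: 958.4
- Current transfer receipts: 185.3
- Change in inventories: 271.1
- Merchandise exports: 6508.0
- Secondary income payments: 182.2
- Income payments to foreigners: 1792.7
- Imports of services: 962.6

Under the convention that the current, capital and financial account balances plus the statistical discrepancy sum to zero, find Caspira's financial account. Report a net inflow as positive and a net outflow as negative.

Goods balance = 6508.0 - 3738.1 = 2769.9
Services balance = 1655.9 - 962.6 = 693.3
Trade balance (goods + services) = 2769.9 + 693.3 = 3463.2
Net primary income = 958.4 - 1792.7 = -834.3
Net secondary income = 185.3 - 182.2 = 3.1
Current account = 3463.2 + (-834.3) + 3.1 = 2632.0
Financial account = -(2632.0 + (-291.8) + (-96.5)) = -2243.7

-2243.7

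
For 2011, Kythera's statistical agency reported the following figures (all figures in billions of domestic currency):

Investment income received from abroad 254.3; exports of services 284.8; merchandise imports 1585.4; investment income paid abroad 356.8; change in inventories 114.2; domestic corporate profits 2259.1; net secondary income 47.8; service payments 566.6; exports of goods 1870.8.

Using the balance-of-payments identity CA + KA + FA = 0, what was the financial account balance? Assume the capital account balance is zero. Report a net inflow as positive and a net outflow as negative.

51.1

Goods balance = 1870.8 - 1585.4 = 285.4
Services balance = 284.8 - 566.6 = -281.8
Trade balance (goods + services) = 285.4 + (-281.8) = 3.6
Net primary income = 254.3 - 356.8 = -102.5
Net secondary income = 47.8
Current account = 3.6 + (-102.5) + 47.8 = -51.1
Financial account = -(-51.1) = 51.1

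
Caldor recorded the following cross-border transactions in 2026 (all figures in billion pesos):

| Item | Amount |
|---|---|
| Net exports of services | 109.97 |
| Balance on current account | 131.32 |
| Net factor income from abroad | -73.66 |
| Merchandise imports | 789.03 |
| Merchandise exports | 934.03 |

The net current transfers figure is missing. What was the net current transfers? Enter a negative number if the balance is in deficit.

-49.99

Current account = goods balance + services balance + net primary income + net secondary income
Sum of the known components = 181.31
Net current transfers = CA - (known components) = 131.32 - 181.31 = -49.99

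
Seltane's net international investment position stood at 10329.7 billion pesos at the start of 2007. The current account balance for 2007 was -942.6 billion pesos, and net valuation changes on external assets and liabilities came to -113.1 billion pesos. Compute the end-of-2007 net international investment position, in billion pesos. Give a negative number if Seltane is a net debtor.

9274.0

Change in NIIP = current account + net valuation change = -942.6 + (-113.1) = -1055.7
End-of-year NIIP = 10329.7 + (-1055.7) = 9274.0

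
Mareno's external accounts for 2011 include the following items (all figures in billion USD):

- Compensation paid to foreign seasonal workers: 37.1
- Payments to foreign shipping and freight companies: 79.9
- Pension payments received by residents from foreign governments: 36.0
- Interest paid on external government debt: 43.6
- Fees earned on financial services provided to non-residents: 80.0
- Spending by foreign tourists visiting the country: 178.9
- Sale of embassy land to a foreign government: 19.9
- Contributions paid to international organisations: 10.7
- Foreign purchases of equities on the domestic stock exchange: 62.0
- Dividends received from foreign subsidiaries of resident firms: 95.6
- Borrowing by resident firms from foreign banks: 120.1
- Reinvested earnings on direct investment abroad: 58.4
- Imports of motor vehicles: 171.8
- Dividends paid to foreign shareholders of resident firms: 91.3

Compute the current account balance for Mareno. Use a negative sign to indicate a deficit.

Goods: -171.8
Services: 80.0 + 178.9 - 79.9 = 179.0
Primary income: 58.4 + 95.6 - 43.6 - 91.3 - 37.1 = -18.0
Secondary income: 36.0 - 10.7 = 25.3
Current account = (-171.8) + 179.0 + (-18.0) + 25.3 = 14.5
(Excluded from the current account — capital account: sale of embassy land to a foreign government 19.9; financial account: foreign purchases of equities on the domestic stock exchange 62.0, borrowing by resident firms from foreign banks 120.1.)

14.5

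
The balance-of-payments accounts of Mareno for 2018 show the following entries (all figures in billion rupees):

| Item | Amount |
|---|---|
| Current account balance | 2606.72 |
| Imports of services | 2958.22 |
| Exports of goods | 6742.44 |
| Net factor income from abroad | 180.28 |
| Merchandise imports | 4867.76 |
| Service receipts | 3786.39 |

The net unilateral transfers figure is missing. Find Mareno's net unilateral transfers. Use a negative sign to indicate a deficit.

-276.41

Current account = goods balance + services balance + net primary income + net secondary income
Sum of the known components = 2883.13
Net unilateral transfers = CA - (known components) = 2606.72 - 2883.13 = -276.41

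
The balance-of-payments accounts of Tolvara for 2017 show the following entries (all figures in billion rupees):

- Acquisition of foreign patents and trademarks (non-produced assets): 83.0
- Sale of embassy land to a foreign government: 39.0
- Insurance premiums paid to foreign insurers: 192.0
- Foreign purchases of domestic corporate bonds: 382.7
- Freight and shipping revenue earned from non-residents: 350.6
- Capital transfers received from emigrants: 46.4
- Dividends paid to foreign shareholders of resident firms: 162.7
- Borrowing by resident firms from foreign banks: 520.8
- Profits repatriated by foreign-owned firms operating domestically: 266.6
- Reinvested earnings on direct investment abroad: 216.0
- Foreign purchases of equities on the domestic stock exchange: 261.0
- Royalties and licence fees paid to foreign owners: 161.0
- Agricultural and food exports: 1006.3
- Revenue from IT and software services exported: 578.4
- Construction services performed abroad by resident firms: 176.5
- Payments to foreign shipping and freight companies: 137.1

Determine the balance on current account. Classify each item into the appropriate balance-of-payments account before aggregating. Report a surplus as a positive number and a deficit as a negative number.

Goods: 1006.3
Services: -192.0 + 176.5 + 350.6 + 578.4 - 161.0 - 137.1 = 615.4
Primary income: -266.6 + 216.0 - 162.7 = -213.3
Current account = 1006.3 + 615.4 + (-213.3) = 1408.4
(Excluded from the current account — capital account: acquisition of foreign patents and trademarks (non-produced assets) 83.0, sale of embassy land to a foreign government 39.0, capital transfers received from emigrants 46.4; financial account: foreign purchases of domestic corporate bonds 382.7, borrowing by resident firms from foreign banks 520.8, foreign purchases of equities on the domestic stock exchange 261.0.)

1408.4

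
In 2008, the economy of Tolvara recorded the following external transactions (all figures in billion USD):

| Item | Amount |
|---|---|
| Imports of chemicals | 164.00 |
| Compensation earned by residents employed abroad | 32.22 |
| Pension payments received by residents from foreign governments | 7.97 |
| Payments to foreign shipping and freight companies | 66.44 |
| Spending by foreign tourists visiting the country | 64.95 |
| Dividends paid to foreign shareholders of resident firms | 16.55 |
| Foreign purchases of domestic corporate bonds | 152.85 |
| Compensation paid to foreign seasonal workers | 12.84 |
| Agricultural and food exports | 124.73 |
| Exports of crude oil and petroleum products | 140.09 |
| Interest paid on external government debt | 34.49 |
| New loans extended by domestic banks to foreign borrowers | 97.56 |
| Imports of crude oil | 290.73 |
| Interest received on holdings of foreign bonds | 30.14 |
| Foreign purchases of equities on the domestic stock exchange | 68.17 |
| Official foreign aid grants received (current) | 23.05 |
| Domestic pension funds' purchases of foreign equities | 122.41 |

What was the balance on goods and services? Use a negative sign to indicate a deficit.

-191.40

Goods: -290.73 + 124.73 + 140.09 - 164.00 = -189.91
Services: 64.95 - 66.44 = -1.49
Trade balance = -189.91 + (-1.49) = -191.40
(Excluded from the trade balance — primary income: compensation earned by residents employed abroad 32.22, dividends paid to foreign shareholders of resident firms 16.55, compensation paid to foreign seasonal workers 12.84, interest paid on external government debt 34.49, interest received on holdings of foreign bonds 30.14; secondary income: pension payments received by residents from foreign governments 7.97, official foreign aid grants received (current) 23.05; financial account: foreign purchases of domestic corporate bonds 152.85, new loans extended by domestic banks to foreign borrowers 97.56, foreign purchases of equities on the domestic stock exchange 68.17, domestic pension funds' purchases of foreign equities 122.41.)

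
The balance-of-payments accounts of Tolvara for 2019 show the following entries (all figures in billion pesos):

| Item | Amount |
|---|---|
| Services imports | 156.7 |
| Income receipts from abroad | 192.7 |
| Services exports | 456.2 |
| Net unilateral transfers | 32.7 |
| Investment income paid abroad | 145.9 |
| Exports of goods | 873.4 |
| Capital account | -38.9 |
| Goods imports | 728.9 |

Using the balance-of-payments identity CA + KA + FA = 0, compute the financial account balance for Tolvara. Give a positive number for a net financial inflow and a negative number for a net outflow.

-484.6

Goods balance = 873.4 - 728.9 = 144.5
Services balance = 456.2 - 156.7 = 299.5
Trade balance (goods + services) = 144.5 + 299.5 = 444.0
Net primary income = 192.7 - 145.9 = 46.8
Net secondary income = 32.7
Current account = 444.0 + 46.8 + 32.7 = 523.5
Financial account = -(523.5 + (-38.9)) = -484.6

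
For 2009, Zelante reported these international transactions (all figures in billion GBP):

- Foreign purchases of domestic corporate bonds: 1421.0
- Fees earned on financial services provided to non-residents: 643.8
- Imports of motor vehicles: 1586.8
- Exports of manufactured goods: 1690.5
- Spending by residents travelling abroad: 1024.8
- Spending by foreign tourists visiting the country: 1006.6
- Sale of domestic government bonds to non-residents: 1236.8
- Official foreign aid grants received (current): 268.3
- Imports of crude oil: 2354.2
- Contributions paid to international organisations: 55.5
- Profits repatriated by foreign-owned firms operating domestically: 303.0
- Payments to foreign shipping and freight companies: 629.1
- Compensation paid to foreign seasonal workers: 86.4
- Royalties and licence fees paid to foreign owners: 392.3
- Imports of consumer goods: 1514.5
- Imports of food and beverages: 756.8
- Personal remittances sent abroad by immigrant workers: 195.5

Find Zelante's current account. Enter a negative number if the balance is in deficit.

-5289.7

Goods: 1690.5 - 756.8 - 1586.8 - 2354.2 - 1514.5 = -4521.8
Services: -1024.8 - 629.1 + 643.8 - 392.3 + 1006.6 = -395.8
Primary income: -86.4 - 303.0 = -389.4
Secondary income: 268.3 - 55.5 - 195.5 = 17.3
Current account = (-4521.8) + (-395.8) + (-389.4) + 17.3 = -5289.7
(Excluded from the current account — financial account: foreign purchases of domestic corporate bonds 1421.0, sale of domestic government bonds to non-residents 1236.8.)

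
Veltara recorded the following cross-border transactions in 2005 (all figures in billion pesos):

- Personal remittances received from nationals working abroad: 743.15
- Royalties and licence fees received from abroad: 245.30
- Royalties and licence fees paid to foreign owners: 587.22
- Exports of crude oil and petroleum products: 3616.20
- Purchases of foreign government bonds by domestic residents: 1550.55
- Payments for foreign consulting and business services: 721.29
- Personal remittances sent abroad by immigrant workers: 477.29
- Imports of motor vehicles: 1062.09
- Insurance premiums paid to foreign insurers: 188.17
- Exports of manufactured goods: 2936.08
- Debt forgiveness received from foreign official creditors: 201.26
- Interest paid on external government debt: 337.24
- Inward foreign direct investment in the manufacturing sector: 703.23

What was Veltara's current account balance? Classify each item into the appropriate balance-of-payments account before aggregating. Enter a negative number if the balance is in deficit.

4167.43

Goods: -1062.09 + 3616.20 + 2936.08 = 5490.19
Services: -587.22 - 188.17 - 721.29 + 245.30 = -1251.38
Primary income: -337.24
Secondary income: -477.29 + 743.15 = 265.86
Current account = 5490.19 + (-1251.38) + (-337.24) + 265.86 = 4167.43
(Excluded from the current account — financial account: purchases of foreign government bonds by domestic residents 1550.55, inward foreign direct investment in the manufacturing sector 703.23; capital account: debt forgiveness received from foreign official creditors 201.26.)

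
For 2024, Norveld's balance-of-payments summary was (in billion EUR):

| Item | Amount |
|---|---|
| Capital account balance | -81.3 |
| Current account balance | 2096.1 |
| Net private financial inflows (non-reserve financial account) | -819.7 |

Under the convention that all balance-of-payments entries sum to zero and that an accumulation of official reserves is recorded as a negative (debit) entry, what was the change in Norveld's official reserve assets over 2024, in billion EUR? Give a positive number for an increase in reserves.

Official reserve transactions balance = -(2096.1 + (-81.3) + (-819.7)) = -1195.1
An accumulation of reserves is recorded as a debit (negative entry), so the change in the stock of reserves is the negative of that balance.
Change in official reserves = -(-1195.1) = 1195.1

1195.1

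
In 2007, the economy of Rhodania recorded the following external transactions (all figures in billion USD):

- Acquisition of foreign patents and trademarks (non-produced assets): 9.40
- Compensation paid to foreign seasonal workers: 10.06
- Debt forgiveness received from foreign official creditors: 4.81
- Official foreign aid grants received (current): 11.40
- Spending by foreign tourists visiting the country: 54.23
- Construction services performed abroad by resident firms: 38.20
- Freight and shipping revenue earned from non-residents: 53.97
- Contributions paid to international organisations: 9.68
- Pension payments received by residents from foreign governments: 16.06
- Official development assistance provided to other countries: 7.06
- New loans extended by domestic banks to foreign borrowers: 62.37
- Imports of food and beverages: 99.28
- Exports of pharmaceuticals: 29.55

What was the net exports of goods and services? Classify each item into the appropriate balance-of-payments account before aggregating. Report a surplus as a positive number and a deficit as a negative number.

Goods: 29.55 - 99.28 = -69.73
Services: 54.23 + 38.20 + 53.97 = 146.40
Trade balance = -69.73 + 146.40 = 76.67
(Excluded from the trade balance — capital account: acquisition of foreign patents and trademarks (non-produced assets) 9.40, debt forgiveness received from foreign official creditors 4.81; primary income: compensation paid to foreign seasonal workers 10.06; secondary income: official foreign aid grants received (current) 11.40, contributions paid to international organisations 9.68, pension payments received by residents from foreign governments 16.06, official development assistance provided to other countries 7.06; financial account: new loans extended by domestic banks to foreign borrowers 62.37.)

76.67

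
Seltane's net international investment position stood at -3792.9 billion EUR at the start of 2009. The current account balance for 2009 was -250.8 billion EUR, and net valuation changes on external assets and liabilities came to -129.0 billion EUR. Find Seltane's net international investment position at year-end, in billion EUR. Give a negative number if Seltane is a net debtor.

Change in NIIP = current account + net valuation change = -250.8 + (-129.0) = -379.8
End-of-year NIIP = -3792.9 + (-379.8) = -4172.7

-4172.7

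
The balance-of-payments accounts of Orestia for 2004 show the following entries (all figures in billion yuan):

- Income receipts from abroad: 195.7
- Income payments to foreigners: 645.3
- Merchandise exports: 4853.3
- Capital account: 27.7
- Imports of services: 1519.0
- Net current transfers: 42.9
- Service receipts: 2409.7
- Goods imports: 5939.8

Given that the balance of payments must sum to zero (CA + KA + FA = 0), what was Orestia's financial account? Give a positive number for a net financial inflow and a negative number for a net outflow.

Goods balance = 4853.3 - 5939.8 = -1086.5
Services balance = 2409.7 - 1519.0 = 890.7
Trade balance (goods + services) = -1086.5 + 890.7 = -195.8
Net primary income = 195.7 - 645.3 = -449.6
Net secondary income = 42.9
Current account = -195.8 + (-449.6) + 42.9 = -602.5
Financial account = -(-602.5 + 27.7) = 574.8

574.8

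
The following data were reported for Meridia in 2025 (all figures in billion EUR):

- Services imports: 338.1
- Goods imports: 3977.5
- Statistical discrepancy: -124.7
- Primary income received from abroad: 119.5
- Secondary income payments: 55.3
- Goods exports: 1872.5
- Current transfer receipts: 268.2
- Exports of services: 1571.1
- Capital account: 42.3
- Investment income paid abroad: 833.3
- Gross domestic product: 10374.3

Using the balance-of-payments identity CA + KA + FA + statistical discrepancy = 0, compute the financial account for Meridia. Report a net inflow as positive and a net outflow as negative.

Goods balance = 1872.5 - 3977.5 = -2105.0
Services balance = 1571.1 - 338.1 = 1233.0
Trade balance (goods + services) = -2105.0 + 1233.0 = -872.0
Net primary income = 119.5 - 833.3 = -713.8
Net secondary income = 268.2 - 55.3 = 212.9
Current account = -872.0 + (-713.8) + 212.9 = -1372.9
Financial account = -(-1372.9 + 42.3 + (-124.7)) = 1455.3

1455.3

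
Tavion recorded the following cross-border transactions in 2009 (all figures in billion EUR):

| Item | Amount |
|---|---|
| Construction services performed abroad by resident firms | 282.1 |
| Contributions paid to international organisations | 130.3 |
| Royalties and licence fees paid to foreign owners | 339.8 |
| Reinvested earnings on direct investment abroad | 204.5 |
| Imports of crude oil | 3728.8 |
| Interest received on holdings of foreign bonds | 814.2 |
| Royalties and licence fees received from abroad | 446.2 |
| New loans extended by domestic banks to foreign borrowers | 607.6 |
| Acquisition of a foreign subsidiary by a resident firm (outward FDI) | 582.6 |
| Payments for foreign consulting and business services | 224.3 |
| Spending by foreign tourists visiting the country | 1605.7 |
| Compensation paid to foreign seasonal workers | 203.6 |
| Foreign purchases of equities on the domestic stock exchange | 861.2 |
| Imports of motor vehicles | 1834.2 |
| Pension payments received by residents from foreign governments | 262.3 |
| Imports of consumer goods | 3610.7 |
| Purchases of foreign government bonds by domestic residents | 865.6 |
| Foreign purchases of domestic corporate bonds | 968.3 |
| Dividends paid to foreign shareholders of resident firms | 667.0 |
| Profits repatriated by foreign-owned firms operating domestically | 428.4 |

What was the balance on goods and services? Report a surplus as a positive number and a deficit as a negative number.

Goods: -3610.7 - 3728.8 - 1834.2 = -9173.7
Services: -339.8 + 446.2 + 1605.7 + 282.1 - 224.3 = 1769.9
Trade balance = -9173.7 + 1769.9 = -7403.8
(Excluded from the trade balance — secondary income: contributions paid to international organisations 130.3, pension payments received by residents from foreign governments 262.3; primary income: reinvested earnings on direct investment abroad 204.5, interest received on holdings of foreign bonds 814.2, compensation paid to foreign seasonal workers 203.6, dividends paid to foreign shareholders of resident firms 667.0, profits repatriated by foreign-owned firms operating domestically 428.4; financial account: new loans extended by domestic banks to foreign borrowers 607.6, acquisition of a foreign subsidiary by a resident firm (outward FDI) 582.6, foreign purchases of equities on the domestic stock exchange 861.2, purchases of foreign government bonds by domestic residents 865.6, foreign purchases of domestic corporate bonds 968.3.)

-7403.8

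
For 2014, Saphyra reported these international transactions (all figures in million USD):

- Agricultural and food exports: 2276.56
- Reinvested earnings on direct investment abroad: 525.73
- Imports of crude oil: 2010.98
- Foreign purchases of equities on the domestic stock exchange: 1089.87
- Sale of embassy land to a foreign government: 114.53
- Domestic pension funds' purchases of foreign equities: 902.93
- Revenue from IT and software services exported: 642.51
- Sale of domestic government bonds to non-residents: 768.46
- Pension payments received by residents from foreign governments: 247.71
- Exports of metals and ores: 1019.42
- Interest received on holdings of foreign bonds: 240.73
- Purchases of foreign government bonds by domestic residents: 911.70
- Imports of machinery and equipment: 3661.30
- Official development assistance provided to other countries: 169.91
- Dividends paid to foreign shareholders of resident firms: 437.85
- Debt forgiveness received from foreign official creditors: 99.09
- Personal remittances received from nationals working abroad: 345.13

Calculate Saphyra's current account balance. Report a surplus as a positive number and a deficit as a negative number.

-982.25

Goods: -3661.30 - 2010.98 + 1019.42 + 2276.56 = -2376.30
Services: 642.51
Primary income: 525.73 + 240.73 - 437.85 = 328.61
Secondary income: -169.91 + 345.13 + 247.71 = 422.93
Current account = (-2376.30) + 642.51 + 328.61 + 422.93 = -982.25
(Excluded from the current account — financial account: foreign purchases of equities on the domestic stock exchange 1089.87, domestic pension funds' purchases of foreign equities 902.93, sale of domestic government bonds to non-residents 768.46, purchases of foreign government bonds by domestic residents 911.70; capital account: sale of embassy land to a foreign government 114.53, debt forgiveness received from foreign official creditors 99.09.)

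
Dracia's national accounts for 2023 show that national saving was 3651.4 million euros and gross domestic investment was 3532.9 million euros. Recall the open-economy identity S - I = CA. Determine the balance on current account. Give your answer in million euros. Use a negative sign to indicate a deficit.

CA = S - I = 3651.4 - 3532.9 = 118.5

118.5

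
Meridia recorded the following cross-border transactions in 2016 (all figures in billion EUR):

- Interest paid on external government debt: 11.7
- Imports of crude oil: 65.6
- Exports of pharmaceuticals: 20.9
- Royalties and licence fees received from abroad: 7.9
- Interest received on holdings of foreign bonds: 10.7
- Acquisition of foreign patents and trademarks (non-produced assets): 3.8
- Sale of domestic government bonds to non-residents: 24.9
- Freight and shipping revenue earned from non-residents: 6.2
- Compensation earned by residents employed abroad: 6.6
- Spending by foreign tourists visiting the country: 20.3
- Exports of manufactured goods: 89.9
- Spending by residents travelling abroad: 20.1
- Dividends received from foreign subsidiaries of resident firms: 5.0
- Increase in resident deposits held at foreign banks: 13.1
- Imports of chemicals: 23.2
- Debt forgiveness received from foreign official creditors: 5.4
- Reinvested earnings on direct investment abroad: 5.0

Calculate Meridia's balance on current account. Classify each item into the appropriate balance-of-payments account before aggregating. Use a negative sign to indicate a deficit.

Goods: -65.6 + 20.9 - 23.2 + 89.9 = 22.0
Services: 7.9 + 6.2 + 20.3 - 20.1 = 14.3
Primary income: -11.7 + 5.0 + 6.6 + 5.0 + 10.7 = 15.6
Current account = 22.0 + 14.3 + 15.6 = 51.9
(Excluded from the current account — capital account: acquisition of foreign patents and trademarks (non-produced assets) 3.8, debt forgiveness received from foreign official creditors 5.4; financial account: sale of domestic government bonds to non-residents 24.9, increase in resident deposits held at foreign banks 13.1.)

51.9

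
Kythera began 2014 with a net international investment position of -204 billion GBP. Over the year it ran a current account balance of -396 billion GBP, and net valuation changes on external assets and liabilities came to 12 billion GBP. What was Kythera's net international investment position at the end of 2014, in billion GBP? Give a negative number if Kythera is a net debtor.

-588

Change in NIIP = current account + net valuation change = -396 + 12 = -384
End-of-year NIIP = -204 + (-384) = -588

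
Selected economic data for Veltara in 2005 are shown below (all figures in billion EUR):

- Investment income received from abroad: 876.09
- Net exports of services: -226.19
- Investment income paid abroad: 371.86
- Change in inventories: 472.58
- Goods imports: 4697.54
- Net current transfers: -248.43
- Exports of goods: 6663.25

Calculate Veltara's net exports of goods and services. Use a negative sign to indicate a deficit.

1739.52

Goods balance = 6663.25 - 4697.54 = 1965.71
Services balance = -226.19
Trade balance (goods + services) = 1965.71 + (-226.19) = 1739.52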